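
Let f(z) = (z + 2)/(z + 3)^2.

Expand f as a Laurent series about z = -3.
Put w = z - (-3), i.e. z = w - 3. The denominator is w^2, so it suffices to rewrite the numerator in powers of w.

P(z) = z + 2
P(w - 3) = -1 + w

Dividing each term by w^2:
  f = -1/w^2 + 1/w

Substituting back w = z + 3:
  f(z) = -1/(z + 3)^2 + 1/(z + 3)

The series is finite because the numerator is a polynomial; the negative powers form the principal part, and the coefficient of 1/(z + 3) gives Res(f, -3) = 1.

Final answer: -1/(z + 3)^2 + 1/(z + 3)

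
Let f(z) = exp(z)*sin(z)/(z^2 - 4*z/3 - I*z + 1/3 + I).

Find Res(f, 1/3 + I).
Write f(z) = P(z)/Q(z) with P(z) = exp(z)*sin(z) and Q(z) = z^2 - 4*z/3 - I*z + 1/3 + I.
The denominator factors as Q(z) = (z - 1/3 - I)*(z - 1), so z = 1/3 + I is a simple zero of Q and P is analytic there; z = 1/3 + I is therefore a simple pole and
  Res(f, z₀) = P(z₀)/Q'(z₀).

Q'(z) = 2*z - 4/3 - I, so Q'(1/3 + I) = -2/3 + I.
P(1/3 + I) = exp(1/3 + I)*sin(1/3 + I).

Res(f, 1/3 + I) = (exp(1/3 + I)*sin(1/3 + I))/(-2/3 + I) = (-6/13 - 9*I/13)*exp(1/3 + I)*sin(1/3 + I)

Final answer: (-6/13 - 9*I/13)*exp(1/3 + I)*sin(1/3 + I)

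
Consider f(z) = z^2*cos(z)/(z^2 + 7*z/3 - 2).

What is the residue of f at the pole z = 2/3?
4*cos(2/3)/33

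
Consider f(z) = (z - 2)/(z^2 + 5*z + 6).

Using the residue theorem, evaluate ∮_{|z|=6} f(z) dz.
By the residue theorem, ∮_C f(z) dz = 2πi · (sum of the residues of f at the poles inside |z| = 6).

The denominator factors as (z + 2)*(z + 3), so the singularities of f are simple poles at z = -2, z = -3.
  |-2|² = 4 < 36 = 6², so this pole is inside the contour.
  |-3|² = 9 < 36 = 6², so this pole is inside the contour.

With P(z) = z - 2 and Q(z) = z^2 + 5*z + 6, each pole is simple, so Res(f, z₀) = P(z₀)/Q'(z₀) with Q'(z) = 2*z + 5.
  Res(f, -2) = P(-2)/Q'(-2) = (-4)/(1) = -4
  Res(f, -3) = P(-3)/Q'(-3) = (-5)/(-1) = 5

Sum of residues inside C: 1
∮_C f(z) dz = 2πi · (1) = 2*I*pi

Final answer: 2*I*pi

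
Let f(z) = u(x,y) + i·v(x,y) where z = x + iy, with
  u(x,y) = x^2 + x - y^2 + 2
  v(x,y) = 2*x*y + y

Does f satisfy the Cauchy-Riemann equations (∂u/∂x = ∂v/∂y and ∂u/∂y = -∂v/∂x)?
∂u/∂x = 2*x + 1
∂v/∂y = 2*x + 1
∂u/∂y = -2*y
∂v/∂x = 2*y
∂u/∂x = ∂v/∂y and ∂u/∂y = -∂v/∂x hold identically; f is analytic.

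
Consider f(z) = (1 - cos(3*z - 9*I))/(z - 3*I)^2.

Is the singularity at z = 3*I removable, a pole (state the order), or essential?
removable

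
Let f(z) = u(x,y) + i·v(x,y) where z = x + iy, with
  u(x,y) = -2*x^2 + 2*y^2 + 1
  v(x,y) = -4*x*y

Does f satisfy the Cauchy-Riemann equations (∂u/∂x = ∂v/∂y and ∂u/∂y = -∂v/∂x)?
∂u/∂x = -4*x
∂v/∂y = -4*x
∂u/∂y = 4*y
∂v/∂x = -4*y
∂u/∂x = ∂v/∂y and ∂u/∂y = -∂v/∂x hold identically; f is analytic.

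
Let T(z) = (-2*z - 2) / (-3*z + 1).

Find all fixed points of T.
T(z) = z means -2*z - 2 = z*(-3*z + 1), i.e.
  -3*z^2 + 3*z + 2 = 0.
Discriminant: (3)^2 - 4*(-3)*(2) = 33, so the roots are real.
  z = (-3 ± sqrt(33))/(2*(-3))
Fixed points: {1/2 - sqrt(33)/6, 1/2 + sqrt(33)/6}

Final answer: {1/2 - sqrt(33)/6, 1/2 + sqrt(33)/6}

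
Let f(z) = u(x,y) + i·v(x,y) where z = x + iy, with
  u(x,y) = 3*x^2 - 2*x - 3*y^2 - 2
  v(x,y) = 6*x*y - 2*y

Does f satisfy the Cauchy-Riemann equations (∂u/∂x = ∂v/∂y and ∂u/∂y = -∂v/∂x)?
∂u/∂x = 6*x - 2
∂v/∂y = 6*x - 2
∂u/∂y = -6*y
∂v/∂x = 6*y
∂u/∂x = ∂v/∂y and ∂u/∂y = -∂v/∂x hold identically; f is analytic.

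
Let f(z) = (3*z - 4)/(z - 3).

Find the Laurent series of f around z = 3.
Put w = z - (3), i.e. z = w + 3. The denominator is w, so it suffices to rewrite the numerator in powers of w.

P(z) = 3*z - 4
P(w + 3) = 5 + 3*w

Dividing each term by w:
  f = 5/w + 3

Substituting back w = z - 3:
  f(z) = 5/(z - 3) + 3

The series is finite because the numerator is a polynomial; the negative powers form the principal part, and the coefficient of 1/(z - 3) gives Res(f, 3) = 5.

Final answer: 5/(z - 3) + 3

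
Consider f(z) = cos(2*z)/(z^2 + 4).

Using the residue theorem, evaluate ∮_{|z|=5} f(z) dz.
By the residue theorem, ∮_C f(z) dz = 2πi · (sum of the residues of f at the poles inside |z| = 5).

The denominator factors as (z - 2*I)*(z + 2*I), so the singularities of f are simple poles at z = 2*I, z = -2*I.
  |2*I|² = 4 < 25 = 5², so this pole is inside the contour.
  |-2*I|² = 4 < 25 = 5², so this pole is inside the contour.

With P(z) = cos(2*z) and Q(z) = z^2 + 4, each pole is simple, so Res(f, z₀) = P(z₀)/Q'(z₀) with Q'(z) = 2*z.
  Res(f, 2*I) = P(2*I)/Q'(2*I) = (cosh(4))/(4*I) = -I*cosh(4)/4
  Res(f, -2*I) = P(-2*I)/Q'(-2*I) = (cosh(4))/(-4*I) = I*cosh(4)/4

Sum of residues inside C: 0
∮_C f(z) dz = 2πi · (0) = 0

Final answer: 0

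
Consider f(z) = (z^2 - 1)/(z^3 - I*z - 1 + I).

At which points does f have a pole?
The singularities of f are the zeros of the denominator. Factoring,
  z^3 - I*z - 1 + I = (z - 1)*(z - I)*(z + 1 + I)
so the candidates are z = 1, z = I, z = -1 - I.

Check the numerator P(z) = z^2 - 1 at each one:
  P(1) = 0, so the factor (z - 1) cancels and z = 1 is only a removable singularity, not a pole.
  P(I) = -2 ≠ 0, so z = I is a (simple) pole.
  P(-1 - I) = -1 + 2*I ≠ 0, so z = -1 - I is a (simple) pole.

Poles of f: {-1 - I, I}

Final answer: {-1 - I, I}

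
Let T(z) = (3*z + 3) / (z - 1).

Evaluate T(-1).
Substitute z = -1:
  numerator:   3*(-1) + 3 = 0
  denominator: (-1) - 1 = -2
T(-1) = (0)/(-2) = 0

Final answer: 0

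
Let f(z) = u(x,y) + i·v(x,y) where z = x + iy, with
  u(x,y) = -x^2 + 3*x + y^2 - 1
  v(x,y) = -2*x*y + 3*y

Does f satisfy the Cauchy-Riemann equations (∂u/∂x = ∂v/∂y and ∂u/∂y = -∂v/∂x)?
∂u/∂x = 3 - 2*x
∂v/∂y = 3 - 2*x
∂u/∂y = 2*y
∂v/∂x = -2*y
∂u/∂x = ∂v/∂y and ∂u/∂y = -∂v/∂x hold identically; f is analytic.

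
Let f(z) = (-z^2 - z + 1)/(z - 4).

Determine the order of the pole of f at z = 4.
Factor the denominator:
  z - 4 = (z - 4)

The numerator P(z) = -z^2 - z + 1 has P(4) = -19 ≠ 0, so no factor of (z - 4) cancels.
Near z = 4 we can therefore write f(z) = g(z)/(z - 4) with g analytic at 4 and g(4) ≠ 0 (g is just the numerator).

Hence z = 4 is a pole of order 1.

Final answer: 1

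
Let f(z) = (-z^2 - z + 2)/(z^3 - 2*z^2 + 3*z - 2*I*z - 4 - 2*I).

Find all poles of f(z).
The singularities of f are the zeros of the denominator. Factoring,
  z^3 - 2*z^2 + 3*z - 2*I*z - 4 - 2*I = (z - 2 - I)*(z - I)*(z + 2*I)
so the candidates are z = 2 + I, z = I, z = -2*I.

Check the numerator P(z) = -z^2 - z + 2 at each one:
  P(2 + I) = -3 - 5*I ≠ 0, so z = 2 + I is a (simple) pole.
  P(I) = 3 - I ≠ 0, so z = I is a (simple) pole.
  P(-2*I) = 6 + 2*I ≠ 0, so z = -2*I is a (simple) pole.

Poles of f: {-2*I, I, 2 + I}

Final answer: {-2*I, I, 2 + I}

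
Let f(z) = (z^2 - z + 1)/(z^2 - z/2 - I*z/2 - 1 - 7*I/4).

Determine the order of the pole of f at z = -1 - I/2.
1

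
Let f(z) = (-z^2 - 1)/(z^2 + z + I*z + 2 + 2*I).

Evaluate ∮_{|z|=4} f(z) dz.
By the residue theorem, ∮_C f(z) dz = 2πi · (sum of the residues of f at the poles inside |z| = 4).

The denominator factors as (z + 1 - I)*(z + 2*I), so the singularities of f are simple poles at z = -1 + I, z = -2*I.
  |-1 + I|² = 2 < 16 = 4², so this pole is inside the contour.
  |-2*I|² = 4 < 16 = 4², so this pole is inside the contour.

With P(z) = -z^2 - 1 and Q(z) = z^2 + z + I*z + 2 + 2*I, each pole is simple, so Res(f, z₀) = P(z₀)/Q'(z₀) with Q'(z) = 2*z + 1 + I.
  Res(f, -1 + I) = P(-1 + I)/Q'(-1 + I) = (-1 + 2*I)/(-1 + 3*I) = 7/10 + I/10
  Res(f, -2*I) = P(-2*I)/Q'(-2*I) = (3)/(1 - 3*I) = 3/10 + 9*I/10

Sum of residues inside C: 1 + I
∮_C f(z) dz = 2πi · (1 + I) = pi*(-2 + 2*I)

Final answer: pi*(-2 + 2*I)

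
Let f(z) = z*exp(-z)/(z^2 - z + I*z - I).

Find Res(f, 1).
Write f(z) = P(z)/Q(z) with P(z) = z*exp(-z) and Q(z) = z^2 - z + I*z - I.
The denominator factors as Q(z) = (z - 1)*(z + I), so z = 1 is a simple zero of Q and P is analytic there; z = 1 is therefore a simple pole and
  Res(f, z₀) = P(z₀)/Q'(z₀).

Q'(z) = 2*z - 1 + I, so Q'(1) = 1 + I.
P(1) = exp(-1).

Res(f, 1) = (exp(-1))/(1 + I) = (1/2 - I/2)*exp(-1)

Final answer: (1/2 - I/2)*exp(-1)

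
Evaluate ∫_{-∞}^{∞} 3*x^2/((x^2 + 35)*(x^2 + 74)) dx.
Let f(z) = 3*z^2/((z^2 + 35)*(z^2 + 74)). The denominator has no real zeros and deg Q - deg P = 2 ≥ 2, so the integral of f over the upper semicircle |z| = R tends to 0 as R → ∞. Closing the contour in the upper half-plane,
  ∫_{-∞}^{∞} f(x) dx = 2πi · Σ Res(f, z_k)  over the poles with Im z_k > 0.

Zeros of the denominator: z^2 + 35 = 0 gives z = ±sqrt(35)*I; z^2 + 74 = 0 gives z = ±sqrt(74)*I.
Upper half-plane: z = sqrt(35)*I, z = sqrt(74)*I (simple).

Each pole is a simple zero of Q(z) = z^4 + 109*z^2 + 2590, so Res(f, z₀) = P(z₀)/Q'(z₀) with P(z) = 3*z^2, Q'(z) = 4*z^3 + 218*z:
  Res(f, sqrt(35)*I) = (-105)/(78*sqrt(35)*I) = sqrt(35)*I/26
  Res(f, sqrt(74)*I) = (-222)/(-78*sqrt(74)*I) = -sqrt(74)*I/26

Sum of residues: I*(-sqrt(74) + sqrt(35))/26
∫_{-∞}^{∞} f(x) dx = 2πi · (I*(-sqrt(74) + sqrt(35))/26) = pi*(-sqrt(35) + sqrt(74))/13

Final answer: pi*(-sqrt(35) + sqrt(74))/13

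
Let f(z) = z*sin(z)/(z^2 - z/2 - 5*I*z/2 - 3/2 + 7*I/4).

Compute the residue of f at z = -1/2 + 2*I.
Write f(z) = P(z)/Q(z) with P(z) = z*sin(z) and Q(z) = z^2 - z/2 - 5*I*z/2 - 3/2 + 7*I/4.
The denominator factors as Q(z) = (z - 1 - I/2)*(z + 1/2 - 2*I), so z = -1/2 + 2*I is a simple zero of Q and P is analytic there; z = -1/2 + 2*I is therefore a simple pole and
  Res(f, z₀) = P(z₀)/Q'(z₀).

Q'(z) = 2*z - 1/2 - 5*I/2, so Q'(-1/2 + 2*I) = -3/2 + 3*I/2.
P(-1/2 + 2*I) = (1/2 - 2*I)*sin(1/2 - 2*I).

Res(f, -1/2 + 2*I) = ((1/2 - 2*I)*sin(1/2 - 2*I))/(-3/2 + 3*I/2) = (-5/6 + I/2)*sin(1/2 - 2*I)

Final answer: (-5/6 + I/2)*sin(1/2 - 2*I)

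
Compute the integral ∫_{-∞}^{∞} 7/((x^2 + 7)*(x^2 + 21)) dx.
Let f(z) = 7/((z^2 + 7)*(z^2 + 21)). The denominator has no real zeros and deg Q - deg P = 4 ≥ 2, so the integral of f over the upper semicircle |z| = R tends to 0 as R → ∞. Closing the contour in the upper half-plane,
  ∫_{-∞}^{∞} f(x) dx = 2πi · Σ Res(f, z_k)  over the poles with Im z_k > 0.

Zeros of the denominator: z^2 + 7 = 0 gives z = ±sqrt(7)*I; z^2 + 21 = 0 gives z = ±sqrt(21)*I.
Upper half-plane: z = sqrt(21)*I, z = sqrt(7)*I (simple).

Each pole is a simple zero of Q(z) = z^4 + 28*z^2 + 147, so Res(f, z₀) = P(z₀)/Q'(z₀) with P(z) = 7, Q'(z) = 4*z^3 + 56*z:
  Res(f, sqrt(21)*I) = (7)/(-28*sqrt(21)*I) = sqrt(21)*I/84
  Res(f, sqrt(7)*I) = (7)/(28*sqrt(7)*I) = -sqrt(7)*I/28

Sum of residues: I*(-3*sqrt(7) + sqrt(21))/84
∫_{-∞}^{∞} f(x) dx = 2πi · (I*(-3*sqrt(7) + sqrt(21))/84) = pi*(-sqrt(21) + 3*sqrt(7))/42

Final answer: pi*(-sqrt(21) + 3*sqrt(7))/42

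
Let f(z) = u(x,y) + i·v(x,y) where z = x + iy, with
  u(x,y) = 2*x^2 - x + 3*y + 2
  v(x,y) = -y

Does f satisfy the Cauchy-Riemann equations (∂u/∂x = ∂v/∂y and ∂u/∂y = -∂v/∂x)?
∂u/∂x = 4*x - 1
∂v/∂y = -1
∂u/∂y = 3
∂v/∂x = 0
∂u/∂x ≠ ∂v/∂y and ∂u/∂y ≠ -∂v/∂x; the Cauchy-Riemann equations are not satisfied, so f is not analytic.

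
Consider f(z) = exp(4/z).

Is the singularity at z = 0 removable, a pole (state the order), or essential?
essential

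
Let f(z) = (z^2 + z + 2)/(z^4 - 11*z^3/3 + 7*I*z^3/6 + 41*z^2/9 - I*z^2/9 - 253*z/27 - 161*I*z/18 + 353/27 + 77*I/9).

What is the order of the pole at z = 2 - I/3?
2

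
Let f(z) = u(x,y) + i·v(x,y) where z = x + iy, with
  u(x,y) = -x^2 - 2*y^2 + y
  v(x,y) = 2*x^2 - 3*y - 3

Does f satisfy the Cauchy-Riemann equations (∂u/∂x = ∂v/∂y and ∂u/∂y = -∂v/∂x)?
∂u/∂x = -2*x
∂v/∂y = -3
∂u/∂y = 1 - 4*y
∂v/∂x = 4*x
∂u/∂x ≠ ∂v/∂y and ∂u/∂y ≠ -∂v/∂x; the Cauchy-Riemann equations are not satisfied, so f is not analytic.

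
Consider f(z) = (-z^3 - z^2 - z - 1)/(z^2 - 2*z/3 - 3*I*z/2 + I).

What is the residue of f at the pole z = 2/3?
Write f(z) = P(z)/Q(z) with P(z) = -z^3 - z^2 - z - 1 and Q(z) = z^2 - 2*z/3 - 3*I*z/2 + I.
The denominator factors as Q(z) = (z - 3*I/2)*(z - 2/3), so z = 2/3 is a simple zero of Q and P is analytic there; z = 2/3 is therefore a simple pole and
  Res(f, z₀) = P(z₀)/Q'(z₀).

Q'(z) = 2*z - 2/3 - 3*I/2, so Q'(2/3) = 2/3 - 3*I/2.
P(2/3) = -65/27.

Res(f, 2/3) = (-65/27)/(2/3 - 3*I/2) = -520/873 - 130*I/97

Final answer: -520/873 - 130*I/97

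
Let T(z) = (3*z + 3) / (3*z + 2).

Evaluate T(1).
Substitute z = 1:
  numerator:   3*(1) + 3 = 6
  denominator: 3*(1) + 2 = 5
T(1) = (6)/(5) = 6/5

Final answer: 6/5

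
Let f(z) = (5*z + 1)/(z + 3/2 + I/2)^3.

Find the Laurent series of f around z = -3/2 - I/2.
Put w = z - (-3/2 - I/2), i.e. z = w - 3/2 - I/2. The denominator is w^3, so it suffices to rewrite the numerator in powers of w.

P(z) = 5*z + 1
P(w - 3/2 - I/2) = -13/2 - 5*I/2 + 5*w

Dividing each term by w^3:
  f = (-13/2 - 5*I/2)/w^3 + 5/w^2

Substituting back w = z + 3/2 + I/2:
  f(z) = (-13/2 - 5*I/2)/(z + 3/2 + I/2)^3 + 5/(z + 3/2 + I/2)^2

The series is finite because the numerator is a polynomial; the negative powers form the principal part.

Final answer: (-13/2 - 5*I/2)/(z + 3/2 + I/2)^3 + 5/(z + 3/2 + I/2)^2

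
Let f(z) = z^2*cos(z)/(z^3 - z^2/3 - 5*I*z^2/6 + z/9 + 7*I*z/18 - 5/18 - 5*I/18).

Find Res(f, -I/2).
Write f(z) = P(z)/Q(z) with P(z) = z^2*cos(z) and Q(z) = z^3 - z^2/3 - 5*I*z^2/6 + z/9 + 7*I*z/18 - 5/18 - 5*I/18.
The denominator factors as Q(z) = (z + I/2)*(z - 2/3 - I/3)*(z + 1/3 - I), so z = -I/2 is a simple zero of Q and P is analytic there; z = -I/2 is therefore a simple pole and
  Res(f, z₀) = P(z₀)/Q'(z₀).

Q'(z) = 3*z^2 - 2*z/3 - 5*I*z/3 + 1/9 + 7*I/18, so Q'(-I/2) = -53/36 + 13*I/18.
P(-I/2) = -cosh(1/2)/4.

Res(f, -I/2) = (-cosh(1/2)/4)/(-53/36 + 13*I/18) = (477/3485 + 234*I/3485)*cosh(1/2)

Final answer: (477/3485 + 234*I/3485)*cosh(1/2)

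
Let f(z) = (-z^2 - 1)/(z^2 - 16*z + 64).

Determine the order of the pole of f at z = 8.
2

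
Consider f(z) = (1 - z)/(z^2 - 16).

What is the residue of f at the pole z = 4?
Write f(z) = P(z)/Q(z) with P(z) = 1 - z and Q(z) = z^2 - 16.
The denominator factors as Q(z) = (z - 4)*(z + 4), so z = 4 is a simple zero of Q and P is analytic there; z = 4 is therefore a simple pole and
  Res(f, z₀) = P(z₀)/Q'(z₀).

Q'(z) = 2*z, so Q'(4) = 8.
P(4) = -3.

Res(f, 4) = (-3)/(8) = -3/8

Final answer: -3/8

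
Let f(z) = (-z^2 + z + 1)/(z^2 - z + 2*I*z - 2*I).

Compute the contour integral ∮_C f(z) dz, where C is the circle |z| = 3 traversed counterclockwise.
By the residue theorem, ∮_C f(z) dz = 2πi · (sum of the residues of f at the poles inside |z| = 3).

The denominator factors as (z + 2*I)*(z - 1), so the singularities of f are simple poles at z = -2*I, z = 1.
  |-2*I|² = 4 < 9 = 3², so this pole is inside the contour.
  |1|² = 1 < 9 = 3², so this pole is inside the contour.

With P(z) = -z^2 + z + 1 and Q(z) = z^2 - z + 2*I*z - 2*I, each pole is simple, so Res(f, z₀) = P(z₀)/Q'(z₀) with Q'(z) = 2*z - 1 + 2*I.
  Res(f, -2*I) = P(-2*I)/Q'(-2*I) = (5 - 2*I)/(-1 - 2*I) = -1/5 + 12*I/5
  Res(f, 1) = P(1)/Q'(1) = (1)/(1 + 2*I) = 1/5 - 2*I/5

Sum of residues inside C: 2*I
∮_C f(z) dz = 2πi · (2*I) = -4*pi

Final answer: -4*pi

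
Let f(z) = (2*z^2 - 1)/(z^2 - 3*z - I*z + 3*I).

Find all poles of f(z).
{I, 3}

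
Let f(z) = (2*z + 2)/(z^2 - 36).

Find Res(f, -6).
Write f(z) = P(z)/Q(z) with P(z) = 2*z + 2 and Q(z) = z^2 - 36.
The denominator factors as Q(z) = (z - 6)*(z + 6), so z = -6 is a simple zero of Q and P is analytic there; z = -6 is therefore a simple pole and
  Res(f, z₀) = P(z₀)/Q'(z₀).

Q'(z) = 2*z, so Q'(-6) = -12.
P(-6) = -10.

Res(f, -6) = (-10)/(-12) = 5/6

Final answer: 5/6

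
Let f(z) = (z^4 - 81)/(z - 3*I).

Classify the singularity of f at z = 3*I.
The numerator vanishes at z = 3*I ((3*I)^4 = 81), so it is divisible by z - 3*I:
  z^4 - 81 = (z - 3*I)*(z^3 + 3*I*z^2 - 9*z - 27*I)
Hence for z ≠ 3*I, f(z) = z^3 + 3*I*z^2 - 9*z - 27*I, a polynomial, and lim_{z→3*I} f(z) = -108*I is finite.
So the singularity is removable.

Final answer: removable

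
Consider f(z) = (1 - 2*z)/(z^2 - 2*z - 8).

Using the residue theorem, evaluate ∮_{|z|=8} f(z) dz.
By the residue theorem, ∮_C f(z) dz = 2πi · (sum of the residues of f at the poles inside |z| = 8).

The denominator factors as (z + 2)*(z - 4), so the singularities of f are simple poles at z = -2, z = 4.
  |-2|² = 4 < 64 = 8², so this pole is inside the contour.
  |4|² = 16 < 64 = 8², so this pole is inside the contour.

With P(z) = 1 - 2*z and Q(z) = z^2 - 2*z - 8, each pole is simple, so Res(f, z₀) = P(z₀)/Q'(z₀) with Q'(z) = 2*z - 2.
  Res(f, -2) = P(-2)/Q'(-2) = (5)/(-6) = -5/6
  Res(f, 4) = P(4)/Q'(4) = (-7)/(6) = -7/6

Sum of residues inside C: -2
∮_C f(z) dz = 2πi · (-2) = -4*I*pi

Final answer: -4*I*pi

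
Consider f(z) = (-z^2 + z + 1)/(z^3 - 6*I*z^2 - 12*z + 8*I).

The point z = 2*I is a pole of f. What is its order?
Factor the denominator:
  z^3 - 6*I*z^2 - 12*z + 8*I = (z - 2*I)^3

The numerator P(z) = -z^2 + z + 1 has P(2*I) = 5 + 2*I ≠ 0, so no factor of (z - 2*I) cancels.
Near z = 2*I we can therefore write f(z) = g(z)/(z - 2*I)^3 with g analytic at 2*I and g(2*I) ≠ 0 (g is just the numerator).

Hence z = 2*I is a pole of order 3.

Final answer: 3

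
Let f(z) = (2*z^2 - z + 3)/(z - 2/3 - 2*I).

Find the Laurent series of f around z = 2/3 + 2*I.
(-43/9 + 10*I/3)/(z - 2/3 - 2*I) + 5/3 + 8*I + 2*(z - 2/3 - 2*I)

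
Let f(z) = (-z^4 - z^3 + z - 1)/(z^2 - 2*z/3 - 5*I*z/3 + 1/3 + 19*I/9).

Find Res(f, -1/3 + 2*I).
Write f(z) = P(z)/Q(z) with P(z) = -z^4 - z^3 + z - 1 and Q(z) = z^2 - 2*z/3 - 5*I*z/3 + 1/3 + 19*I/9.
The denominator factors as Q(z) = (z - 1 + I/3)*(z + 1/3 - 2*I), so z = -1/3 + 2*I is a simple zero of Q and P is analytic there; z = -1/3 + 2*I is therefore a simple pole and
  Res(f, z₀) = P(z₀)/Q'(z₀).

Q'(z) = 2*z - 2/3 - 5*I/3, so Q'(-1/3 + 2*I) = -4/3 + 7*I/3.
P(-1/3 + 2*I) = -1510/81 - 28*I/27.

Res(f, -1/3 + 2*I) = (-1510/81 - 28*I/27)/(-4/3 + 7*I/3) = 5452/1755 + 10906*I/1755

Final answer: 5452/1755 + 10906*I/1755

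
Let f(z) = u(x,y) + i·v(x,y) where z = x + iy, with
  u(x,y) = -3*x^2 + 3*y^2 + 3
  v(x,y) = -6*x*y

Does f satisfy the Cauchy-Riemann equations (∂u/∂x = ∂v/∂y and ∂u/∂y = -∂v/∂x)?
∂u/∂x = -6*x
∂v/∂y = -6*x
∂u/∂y = 6*y
∂v/∂x = -6*y
∂u/∂x = ∂v/∂y and ∂u/∂y = -∂v/∂x hold identically; f is analytic.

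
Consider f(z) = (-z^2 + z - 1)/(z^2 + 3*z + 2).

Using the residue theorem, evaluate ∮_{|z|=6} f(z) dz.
By the residue theorem, ∮_C f(z) dz = 2πi · (sum of the residues of f at the poles inside |z| = 6).

The denominator factors as (z + 2)*(z + 1), so the singularities of f are simple poles at z = -2, z = -1.
  |-2|² = 4 < 36 = 6², so this pole is inside the contour.
  |-1|² = 1 < 36 = 6², so this pole is inside the contour.

With P(z) = -z^2 + z - 1 and Q(z) = z^2 + 3*z + 2, each pole is simple, so Res(f, z₀) = P(z₀)/Q'(z₀) with Q'(z) = 2*z + 3.
  Res(f, -2) = P(-2)/Q'(-2) = (-7)/(-1) = 7
  Res(f, -1) = P(-1)/Q'(-1) = (-3)/(1) = -3

Sum of residues inside C: 4
∮_C f(z) dz = 2πi · (4) = 8*I*pi

Final answer: 8*I*pi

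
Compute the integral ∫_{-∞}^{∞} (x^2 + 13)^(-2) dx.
sqrt(13)*pi/338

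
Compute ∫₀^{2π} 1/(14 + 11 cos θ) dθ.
Let J = ∫₀^{2π} dθ/(14 + 11 cos θ).
Put z = e^{iθ}: then cos θ = (z + 1/z)/2, dθ = dz/(iz), and z runs once counterclockwise around |z| = 1:
  J = ∮_{|z|=1} 1/(14 + 11*(z + 1/z)/2) · dz/(iz) = (2/i) ∮_{|z|=1} dz/(11*z^2 + 28*z + 11).
The roots of 11*z^2 + 28*z + 11 are z = (-14 ± sqrt(14^2 - 11^2))/11, with sqrt(75) = 5*sqrt(3); their product is 1, so only z₊ = -14/11 + 5*sqrt(3)/11 lies inside the unit circle (z₋ = -14/11 - 5*sqrt(3)/11 lies outside).
z₊ is a simple zero of q(z) = 11*z^2 + 28*z + 11, so Res(1/q, z₊) = 1/q'(z₊) with q'(z) = 22*z + 28; and q'(z₊) = 11*(z₊ - z₋) = 10*sqrt(3).
Therefore J = (2/i) · 2πi · 1/(10*sqrt(3)) = 2*pi/(5*sqrt(3)) = 2*sqrt(3)*pi/15

Final answer: 2*sqrt(3)*pi/15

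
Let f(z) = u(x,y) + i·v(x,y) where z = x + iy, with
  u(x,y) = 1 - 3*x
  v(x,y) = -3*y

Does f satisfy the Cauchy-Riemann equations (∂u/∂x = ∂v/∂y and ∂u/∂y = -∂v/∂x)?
∂u/∂x = -3
∂v/∂y = -3
∂u/∂y = 0
∂v/∂x = 0
∂u/∂x = ∂v/∂y and ∂u/∂y = -∂v/∂x hold identically; f is analytic.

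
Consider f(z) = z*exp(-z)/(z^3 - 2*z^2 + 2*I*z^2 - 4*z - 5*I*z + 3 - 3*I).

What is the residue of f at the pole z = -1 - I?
Write f(z) = P(z)/Q(z) with P(z) = z*exp(-z) and Q(z) = z^3 - 2*z^2 + 2*I*z^2 - 4*z - 5*I*z + 3 - 3*I.
The denominator factors as Q(z) = (z + I)*(z + 1 + I)*(z - 3), so z = -1 - I is a simple zero of Q and P is analytic there; z = -1 - I is therefore a simple pole and
  Res(f, z₀) = P(z₀)/Q'(z₀).

Q'(z) = 3*z^2 - 4*z + 4*I*z - 4 - 5*I, so Q'(-1 - I) = 4 + I.
P(-1 - I) = (-1 - I)*exp(1 + I).

Res(f, -1 - I) = ((-1 - I)*exp(1 + I))/(4 + I) = (-5/17 - 3*I/17)*exp(1 + I)

Final answer: (-5/17 - 3*I/17)*exp(1 + I)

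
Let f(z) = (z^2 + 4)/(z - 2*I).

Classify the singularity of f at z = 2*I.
The numerator vanishes at z = 2*I ((2*I)^2 = -4), so it is divisible by z - 2*I:
  z^2 + 4 = (z - 2*I)*(z + 2*I)
Hence for z ≠ 2*I, f(z) = z + 2*I, a polynomial, and lim_{z→2*I} f(z) = 4*I is finite.
So the singularity is removable.

Final answer: removable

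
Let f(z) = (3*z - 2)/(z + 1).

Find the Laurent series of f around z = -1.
Put w = z - (-1), i.e. z = w - 1. The denominator is w, so it suffices to rewrite the numerator in powers of w.

P(z) = 3*z - 2
P(w - 1) = -5 + 3*w

Dividing each term by w:
  f = -5/w + 3

Substituting back w = z + 1:
  f(z) = -5/(z + 1) + 3

The series is finite because the numerator is a polynomial; the negative powers form the principal part, and the coefficient of 1/(z + 1) gives Res(f, -1) = -5.

Final answer: -5/(z + 1) + 3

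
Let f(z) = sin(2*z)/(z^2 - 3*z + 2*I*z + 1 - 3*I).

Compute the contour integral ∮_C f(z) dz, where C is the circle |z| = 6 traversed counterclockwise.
-2*I*pi*sin(2 - 2*I) + 2*I*pi*sin(4 - 2*I)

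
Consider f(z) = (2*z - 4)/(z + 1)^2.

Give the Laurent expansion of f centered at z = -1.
Put w = z - (-1), i.e. z = w - 1. The denominator is w^2, so it suffices to rewrite the numerator in powers of w.

P(z) = 2*z - 4
P(w - 1) = -6 + 2*w

Dividing each term by w^2:
  f = -6/w^2 + 2/w

Substituting back w = z + 1:
  f(z) = -6/(z + 1)^2 + 2/(z + 1)

The series is finite because the numerator is a polynomial; the negative powers form the principal part, and the coefficient of 1/(z + 1) gives Res(f, -1) = 2.

Final answer: -6/(z + 1)^2 + 2/(z + 1)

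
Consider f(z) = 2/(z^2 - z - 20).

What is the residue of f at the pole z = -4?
-2/9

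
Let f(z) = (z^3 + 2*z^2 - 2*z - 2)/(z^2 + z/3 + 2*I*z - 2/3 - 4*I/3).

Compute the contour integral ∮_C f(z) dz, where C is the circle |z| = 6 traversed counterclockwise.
pi*(8/3 - 106*I/9)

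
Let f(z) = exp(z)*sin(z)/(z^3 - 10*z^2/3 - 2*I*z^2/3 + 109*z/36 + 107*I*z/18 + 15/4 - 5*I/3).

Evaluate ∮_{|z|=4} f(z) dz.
pi*(-1584/34709 - 13320*I/34709)*exp(-1/3 + 2*I/3)*sin(1/3 - 2*I/3) + pi*(-4878/36985 + 414*I/36985)*exp(3 - 3*I/2)*sin(3 - 3*I/2) + pi*(342/3965 - 1566*I/3965)*exp(2/3 + 3*I/2)*sin(2/3 + 3*I/2)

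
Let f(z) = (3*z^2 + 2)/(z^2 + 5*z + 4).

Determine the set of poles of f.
{-4, -1}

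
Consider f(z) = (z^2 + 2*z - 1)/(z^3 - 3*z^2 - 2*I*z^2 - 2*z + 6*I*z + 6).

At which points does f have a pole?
{-1 + I, 1 + I, 3}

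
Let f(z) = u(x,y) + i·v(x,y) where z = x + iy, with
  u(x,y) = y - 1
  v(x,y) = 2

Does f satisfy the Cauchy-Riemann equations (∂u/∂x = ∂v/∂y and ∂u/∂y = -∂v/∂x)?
∂u/∂x = 0
∂v/∂y = 0
∂u/∂y = 1
∂v/∂x = 0
∂u/∂y ≠ -∂v/∂x; the Cauchy-Riemann equations are not satisfied, so f is not analytic.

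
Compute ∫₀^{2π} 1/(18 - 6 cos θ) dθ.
sqrt(2)*pi/12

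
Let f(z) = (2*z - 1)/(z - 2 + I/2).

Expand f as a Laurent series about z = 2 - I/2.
Put w = z - (2 - I/2), i.e. z = w + 2 - I/2. The denominator is w, so it suffices to rewrite the numerator in powers of w.

P(z) = 2*z - 1
P(w + 2 - I/2) = 3 - I + 2*w

Dividing each term by w:
  f = (3 - I)/w + 2

Substituting back w = z - 2 + I/2:
  f(z) = (3 - I)/(z - 2 + I/2) + 2

The series is finite because the numerator is a polynomial; the negative powers form the principal part, and the coefficient of 1/(z - 2 + I/2) gives Res(f, 2 - I/2) = 3 - I.

Final answer: (3 - I)/(z - 2 + I/2) + 2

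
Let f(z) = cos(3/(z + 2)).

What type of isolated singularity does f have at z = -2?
Let u = z + 2. Then
  cos(3/u) = Σ_{k≥0} (-1)^k (3)^(2k)/((2k)!·u^(2k)) = 1 - 9/(2*u^2) + 27/(8*u^4) + ...
which has infinitely many negative powers of u, so cos(3/(z + 2)) has an essential singularity at z = -2.
So the singularity is essential.

Final answer: essential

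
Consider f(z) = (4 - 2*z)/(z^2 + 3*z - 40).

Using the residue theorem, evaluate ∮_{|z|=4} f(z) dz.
By the residue theorem, ∮_C f(z) dz = 2πi · (sum of the residues of f at the poles inside |z| = 4).

The denominator factors as (z - 5)*(z + 8), so the singularities of f are simple poles at z = 5, z = -8.
  |5|² = 25 > 16 = 4², so this pole is outside the contour.
  |-8|² = 64 > 16 = 4², so this pole is outside the contour.

No pole lies inside the contour, so f is analytic on and inside C and the integral is 0 (Cauchy's theorem).

Final answer: 0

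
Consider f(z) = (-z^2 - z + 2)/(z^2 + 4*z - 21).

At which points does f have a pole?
{-7, 3}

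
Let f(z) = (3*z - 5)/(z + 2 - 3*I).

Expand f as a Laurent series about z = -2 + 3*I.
(-11 + 9*I)/(z + 2 - 3*I) + 3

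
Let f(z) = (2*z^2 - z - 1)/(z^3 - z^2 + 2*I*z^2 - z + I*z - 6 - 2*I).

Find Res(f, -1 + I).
11/26 + 3*I/26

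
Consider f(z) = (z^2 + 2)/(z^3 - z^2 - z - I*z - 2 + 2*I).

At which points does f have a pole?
{-1 - I, I, 2}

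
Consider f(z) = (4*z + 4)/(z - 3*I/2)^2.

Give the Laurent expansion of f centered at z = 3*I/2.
Put w = z - (3*I/2), i.e. z = w + 3*I/2. The denominator is w^2, so it suffices to rewrite the numerator in powers of w.

P(z) = 4*z + 4
P(w + 3*I/2) = 4 + 6*I + 4*w

Dividing each term by w^2:
  f = (4 + 6*I)/w^2 + 4/w

Substituting back w = z - 3*I/2:
  f(z) = (4 + 6*I)/(z - 3*I/2)^2 + 4/(z - 3*I/2)

The series is finite because the numerator is a polynomial; the negative powers form the principal part, and the coefficient of 1/(z - 3*I/2) gives Res(f, 3*I/2) = 4.

Final answer: (4 + 6*I)/(z - 3*I/2)^2 + 4/(z - 3*I/2)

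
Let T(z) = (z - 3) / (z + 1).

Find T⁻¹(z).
Set w = T(z) = (z - 3) / (z + 1) and solve for z:
  w*(z + 1) = z - 3
  w + z*(w - 1) + 3 = 0
  z*(w - 1) = -w - 3
  z = (w + 3)/(1 - w)
Renaming the variable, T⁻¹(z) = (z + 3)/(-z + 1) = (-z - 3)/(z - 1).
(Check: ad - bc = 4 ≠ 0, so T is invertible.)

Final answer: (-z - 3)/(z - 1)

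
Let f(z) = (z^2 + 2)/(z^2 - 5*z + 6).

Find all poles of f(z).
{2, 3}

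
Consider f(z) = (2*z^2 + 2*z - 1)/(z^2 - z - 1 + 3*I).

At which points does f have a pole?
The singularities of f are the zeros of the denominator. Factoring,
  z^2 - z - 1 + 3*I = (z + 1 - I)*(z - 2 + I)
so the candidates are z = -1 + I, z = 2 - I.

Check the numerator P(z) = 2*z^2 + 2*z - 1 at each one:
  P(-1 + I) = -3 - 2*I ≠ 0, so z = -1 + I is a (simple) pole.
  P(2 - I) = 9 - 10*I ≠ 0, so z = 2 - I is a (simple) pole.

Poles of f: {-1 + I, 2 - I}

Final answer: {-1 + I, 2 - I}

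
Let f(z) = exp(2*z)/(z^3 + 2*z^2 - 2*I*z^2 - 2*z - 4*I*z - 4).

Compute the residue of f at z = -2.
(1/10 - I/5)*exp(-4)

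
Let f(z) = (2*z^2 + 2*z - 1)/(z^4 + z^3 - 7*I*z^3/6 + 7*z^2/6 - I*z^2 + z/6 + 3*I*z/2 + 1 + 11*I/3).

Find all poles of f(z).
The singularities of f are the zeros of the denominator. Factoring,
  z^4 + z^3 - 7*I*z^3/6 + 7*z^2/6 - I*z^2 + z/6 + 3*I*z/2 + 1 + 11*I/3 = (z + 1 - 2*I/3)*(z + 1 + I)*(z - 1 + I/2)*(z - 2*I)
so the candidates are z = -1 + 2*I/3, z = -1 - I, z = 1 - I/2, z = 2*I.

Check the numerator P(z) = 2*z^2 + 2*z - 1 at each one:
  P(-1 + 2*I/3) = -17/9 - 4*I/3 ≠ 0, so z = -1 + 2*I/3 is a (simple) pole.
  P(-1 - I) = -3 + 2*I ≠ 0, so z = -1 - I is a (simple) pole.
  P(1 - I/2) = 5/2 - 3*I ≠ 0, so z = 1 - I/2 is a (simple) pole.
  P(2*I) = -9 + 4*I ≠ 0, so z = 2*I is a (simple) pole.

Poles of f: {-1 - I, -1 + 2*I/3, 2*I, 1 - I/2}

Final answer: {-1 - I, -1 + 2*I/3, 2*I, 1 - I/2}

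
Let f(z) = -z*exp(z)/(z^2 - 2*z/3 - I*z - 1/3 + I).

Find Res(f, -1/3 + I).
Write f(z) = P(z)/Q(z) with P(z) = -z*exp(z) and Q(z) = z^2 - 2*z/3 - I*z - 1/3 + I.
The denominator factors as Q(z) = (z + 1/3 - I)*(z - 1), so z = -1/3 + I is a simple zero of Q and P is analytic there; z = -1/3 + I is therefore a simple pole and
  Res(f, z₀) = P(z₀)/Q'(z₀).

Q'(z) = 2*z - 2/3 - I, so Q'(-1/3 + I) = -4/3 + I.
P(-1/3 + I) = (1/3 - I)*exp(-1/3 + I).

Res(f, -1/3 + I) = ((1/3 - I)*exp(-1/3 + I))/(-4/3 + I) = (-13/25 + 9*I/25)*exp(-1/3 + I)

Final answer: (-13/25 + 9*I/25)*exp(-1/3 + I)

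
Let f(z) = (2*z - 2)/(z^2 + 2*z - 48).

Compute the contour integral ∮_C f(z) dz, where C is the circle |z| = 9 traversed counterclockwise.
By the residue theorem, ∮_C f(z) dz = 2πi · (sum of the residues of f at the poles inside |z| = 9).

The denominator factors as (z - 6)*(z + 8), so the singularities of f are simple poles at z = 6, z = -8.
  |6|² = 36 < 81 = 9², so this pole is inside the contour.
  |-8|² = 64 < 81 = 9², so this pole is inside the contour.

With P(z) = 2*z - 2 and Q(z) = z^2 + 2*z - 48, each pole is simple, so Res(f, z₀) = P(z₀)/Q'(z₀) with Q'(z) = 2*z + 2.
  Res(f, 6) = P(6)/Q'(6) = (10)/(14) = 5/7
  Res(f, -8) = P(-8)/Q'(-8) = (-18)/(-14) = 9/7

Sum of residues inside C: 2
∮_C f(z) dz = 2πi · (2) = 4*I*pi

Final answer: 4*I*pi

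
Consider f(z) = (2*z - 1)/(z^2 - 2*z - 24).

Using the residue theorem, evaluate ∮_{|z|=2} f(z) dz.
By the residue theorem, ∮_C f(z) dz = 2πi · (sum of the residues of f at the poles inside |z| = 2).

The denominator factors as (z + 4)*(z - 6), so the singularities of f are simple poles at z = -4, z = 6.
  |-4|² = 16 > 4 = 2², so this pole is outside the contour.
  |6|² = 36 > 4 = 2², so this pole is outside the contour.

No pole lies inside the contour, so f is analytic on and inside C and the integral is 0 (Cauchy's theorem).

Final answer: 0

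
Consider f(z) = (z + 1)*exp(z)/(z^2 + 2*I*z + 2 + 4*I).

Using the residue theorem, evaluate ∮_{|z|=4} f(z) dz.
By the residue theorem, ∮_C f(z) dz = 2πi · (sum of the residues of f at the poles inside |z| = 4).

The denominator factors as (z + 1 - I)*(z - 1 + 3*I), so the singularities of f are simple poles at z = -1 + I, z = 1 - 3*I.
  |-1 + I|² = 2 < 16 = 4², so this pole is inside the contour.
  |1 - 3*I|² = 10 < 16 = 4², so this pole is inside the contour.

With P(z) = (z + 1)*exp(z) and Q(z) = z^2 + 2*I*z + 2 + 4*I, each pole is simple, so Res(f, z₀) = P(z₀)/Q'(z₀) with Q'(z) = 2*z + 2*I.
  Res(f, -1 + I) = P(-1 + I)/Q'(-1 + I) = (I*exp(-1 + I))/(-2 + 4*I) = (1/5 - I/10)*exp(-1 + I)
  Res(f, 1 - 3*I) = P(1 - 3*I)/Q'(1 - 3*I) = ((2 - 3*I)*exp(1 - 3*I))/(2 - 4*I) = (4/5 + I/10)*exp(1 - 3*I)

Sum of residues inside C: (4/5 + I/10)*exp(1 - 3*I) + (1/5 - I/10)*exp(-1 + I)
∮_C f(z) dz = 2πi · ((4/5 + I/10)*exp(1 - 3*I) + (1/5 - I/10)*exp(-1 + I)) = pi*(-1/5 + 8*I/5)*exp(1 - 3*I) + pi*(1/5 + 2*I/5)*exp(-1 + I)

Final answer: pi*(-1/5 + 8*I/5)*exp(1 - 3*I) + pi*(1/5 + 2*I/5)*exp(-1 + I)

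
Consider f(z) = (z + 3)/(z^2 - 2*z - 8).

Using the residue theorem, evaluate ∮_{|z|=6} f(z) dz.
2*I*pi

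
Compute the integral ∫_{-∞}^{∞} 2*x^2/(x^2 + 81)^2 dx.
pi/9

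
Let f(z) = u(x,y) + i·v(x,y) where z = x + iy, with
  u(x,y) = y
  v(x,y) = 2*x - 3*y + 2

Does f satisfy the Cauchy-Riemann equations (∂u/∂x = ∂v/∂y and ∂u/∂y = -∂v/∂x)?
∂u/∂x = 0
∂v/∂y = -3
∂u/∂y = 1
∂v/∂x = 2
∂u/∂x ≠ ∂v/∂y and ∂u/∂y ≠ -∂v/∂x; the Cauchy-Riemann equations are not satisfied, so f is not analytic.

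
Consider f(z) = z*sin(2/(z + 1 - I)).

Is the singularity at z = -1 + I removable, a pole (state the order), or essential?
Let u = z + 1 - I. Then
  sin(2/u) = Σ_{k≥0} (-1)^k (2)^(2k+1)/((2k+1)!·u^(2k+1)) = 2/u - 4/(3*u^3) + 4/(15*u^5) + ...
which has infinitely many negative powers of u, so sin(2/(z + 1 - I)) has an essential singularity at z = -1 + I.
The extra factor z is a nonzero polynomial; if the product had at most a pole at z = -1 + I, dividing by that polynomial would leave sin(2/(z + 1 - I)) with at most a pole too — contradiction. (Equivalently, the product's Laurent series still has infinitely many negative powers.)
So the singularity is essential.

Final answer: essential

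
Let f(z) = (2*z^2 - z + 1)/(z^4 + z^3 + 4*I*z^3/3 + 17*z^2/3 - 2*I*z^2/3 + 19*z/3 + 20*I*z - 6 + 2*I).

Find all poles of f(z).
The singularities of f are the zeros of the denominator. Factoring,
  z^4 + z^3 + 4*I*z^3/3 + 17*z^2/3 - 2*I*z^2/3 + 19*z/3 + 20*I*z - 6 + 2*I = (z + 2 + 2*I)*(z + I/3)*(z - 1 + 2*I)*(z - 3*I)
so the candidates are z = -2 - 2*I, z = -I/3, z = 1 - 2*I, z = 3*I.

Check the numerator P(z) = 2*z^2 - z + 1 at each one:
  P(-2 - 2*I) = 3 + 18*I ≠ 0, so z = -2 - 2*I is a (simple) pole.
  P(-I/3) = 7/9 + I/3 ≠ 0, so z = -I/3 is a (simple) pole.
  P(1 - 2*I) = -6 - 6*I ≠ 0, so z = 1 - 2*I is a (simple) pole.
  P(3*I) = -17 - 3*I ≠ 0, so z = 3*I is a (simple) pole.

Poles of f: {-2 - 2*I, -I/3, 3*I, 1 - 2*I}

Final answer: {-2 - 2*I, -I/3, 3*I, 1 - 2*I}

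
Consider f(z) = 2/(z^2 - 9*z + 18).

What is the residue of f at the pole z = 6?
Write f(z) = P(z)/Q(z) with P(z) = 2 and Q(z) = z^2 - 9*z + 18.
The denominator factors as Q(z) = (z - 3)*(z - 6), so z = 6 is a simple zero of Q and P is analytic there; z = 6 is therefore a simple pole and
  Res(f, z₀) = P(z₀)/Q'(z₀).

Q'(z) = 2*z - 9, so Q'(6) = 3.
P(6) = 2.

Res(f, 6) = (2)/(3) = 2/3

Final answer: 2/3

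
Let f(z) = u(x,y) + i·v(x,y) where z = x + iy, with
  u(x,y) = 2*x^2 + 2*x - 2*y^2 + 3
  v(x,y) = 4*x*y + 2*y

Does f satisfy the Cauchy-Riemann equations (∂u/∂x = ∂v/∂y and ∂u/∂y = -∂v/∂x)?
∂u/∂x = 4*x + 2
∂v/∂y = 4*x + 2
∂u/∂y = -4*y
∂v/∂x = 4*y
∂u/∂x = ∂v/∂y and ∂u/∂y = -∂v/∂x hold identically; f is analytic.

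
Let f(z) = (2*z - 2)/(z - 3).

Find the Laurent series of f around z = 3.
4/(z - 3) + 2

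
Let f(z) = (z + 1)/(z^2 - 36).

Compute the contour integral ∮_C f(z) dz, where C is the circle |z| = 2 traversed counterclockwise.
0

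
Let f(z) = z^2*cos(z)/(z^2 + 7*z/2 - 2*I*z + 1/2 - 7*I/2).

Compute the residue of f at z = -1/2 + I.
Write f(z) = P(z)/Q(z) with P(z) = z^2*cos(z) and Q(z) = z^2 + 7*z/2 - 2*I*z + 1/2 - 7*I/2.
The denominator factors as Q(z) = (z + 1/2 - I)*(z + 3 - I), so z = -1/2 + I is a simple zero of Q and P is analytic there; z = -1/2 + I is therefore a simple pole and
  Res(f, z₀) = P(z₀)/Q'(z₀).

Q'(z) = 2*z + 7/2 - 2*I, so Q'(-1/2 + I) = 5/2.
P(-1/2 + I) = (-3/4 - I)*cos(1/2 - I).

Res(f, -1/2 + I) = ((-3/4 - I)*cos(1/2 - I))/(5/2) = (-3/10 - 2*I/5)*cos(1/2 - I)

Final answer: (-3/10 - 2*I/5)*cos(1/2 - I)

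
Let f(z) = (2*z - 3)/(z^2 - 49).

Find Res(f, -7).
Write f(z) = P(z)/Q(z) with P(z) = 2*z - 3 and Q(z) = z^2 - 49.
The denominator factors as Q(z) = (z + 7)*(z - 7), so z = -7 is a simple zero of Q and P is analytic there; z = -7 is therefore a simple pole and
  Res(f, z₀) = P(z₀)/Q'(z₀).

Q'(z) = 2*z, so Q'(-7) = -14.
P(-7) = -17.

Res(f, -7) = (-17)/(-14) = 17/14

Final answer: 17/14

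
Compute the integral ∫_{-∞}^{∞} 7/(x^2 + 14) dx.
sqrt(14)*pi/2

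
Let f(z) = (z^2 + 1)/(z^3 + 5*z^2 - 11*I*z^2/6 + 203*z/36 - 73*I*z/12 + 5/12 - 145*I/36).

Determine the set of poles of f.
The singularities of f are the zeros of the denominator. Factoring,
  z^3 + 5*z^2 - 11*I*z^2/6 + 203*z/36 - 73*I*z/12 + 5/12 - 145*I/36 = (z + 3/2 - I/2)*(z + 1/2 - 2*I/3)*(z + 3 - 2*I/3)
so the candidates are z = -3/2 + I/2, z = -1/2 + 2*I/3, z = -3 + 2*I/3.

Check the numerator P(z) = z^2 + 1 at each one:
  P(-3/2 + I/2) = 3 - 3*I/2 ≠ 0, so z = -3/2 + I/2 is a (simple) pole.
  P(-1/2 + 2*I/3) = 29/36 - 2*I/3 ≠ 0, so z = -1/2 + 2*I/3 is a (simple) pole.
  P(-3 + 2*I/3) = 86/9 - 4*I ≠ 0, so z = -3 + 2*I/3 is a (simple) pole.

Poles of f: {-3 + 2*I/3, -3/2 + I/2, -1/2 + 2*I/3}

Final answer: {-3 + 2*I/3, -3/2 + I/2, -1/2 + 2*I/3}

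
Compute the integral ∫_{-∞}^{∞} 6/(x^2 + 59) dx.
6*sqrt(59)*pi/59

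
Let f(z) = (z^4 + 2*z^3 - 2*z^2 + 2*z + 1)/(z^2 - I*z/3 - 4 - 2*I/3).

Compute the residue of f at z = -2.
Write f(z) = P(z)/Q(z) with P(z) = z^4 + 2*z^3 - 2*z^2 + 2*z + 1 and Q(z) = z^2 - I*z/3 - 4 - 2*I/3.
The denominator factors as Q(z) = (z - 2 - I/3)*(z + 2), so z = -2 is a simple zero of Q and P is analytic there; z = -2 is therefore a simple pole and
  Res(f, z₀) = P(z₀)/Q'(z₀).

Q'(z) = 2*z - I/3, so Q'(-2) = -4 - I/3.
P(-2) = -11.

Res(f, -2) = (-11)/(-4 - I/3) = 396/145 - 33*I/145

Final answer: 396/145 - 33*I/145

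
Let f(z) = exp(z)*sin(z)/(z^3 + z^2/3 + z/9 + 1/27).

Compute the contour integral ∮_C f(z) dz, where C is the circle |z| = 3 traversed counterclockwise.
By the residue theorem, ∮_C f(z) dz = 2πi · (sum of the residues of f at the poles inside |z| = 3).

The denominator factors as (z - I/3)*(z + 1/3)*(z + I/3), so the singularities of f are simple poles at z = I/3, z = -1/3, z = -I/3.
  |I/3|² = 1/9 < 9 = 3², so this pole is inside the contour.
  |-1/3|² = 1/9 < 9 = 3², so this pole is inside the contour.
  |-I/3|² = 1/9 < 9 = 3², so this pole is inside the contour.

With P(z) = exp(z)*sin(z) and Q(z) = z^3 + z^2/3 + z/9 + 1/27, each pole is simple, so Res(f, z₀) = P(z₀)/Q'(z₀) with Q'(z) = 3*z^2 + 2*z/3 + 1/9.
  Res(f, I/3) = P(I/3)/Q'(I/3) = (I*exp(I/3)*sinh(1/3))/(-2/9 + 2*I/9) = (9/4 - 9*I/4)*exp(I/3)*sinh(1/3)
  Res(f, -1/3) = P(-1/3)/Q'(-1/3) = (-exp(-1/3)*sin(1/3))/(2/9) = -9*exp(-1/3)*sin(1/3)/2
  Res(f, -I/3) = P(-I/3)/Q'(-I/3) = (-I*exp(-I/3)*sinh(1/3))/(-2/9 - 2*I/9) = (9/4 + 9*I/4)*exp(-I/3)*sinh(1/3)

Sum of residues inside C: -9*exp(-1/3)*sin(1/3)/2 + (9/4 - 9*I/4)*exp(I/3)*sinh(1/3) + (9/4 + 9*I/4)*exp(-I/3)*sinh(1/3)
∮_C f(z) dz = 2πi · (-9*exp(-1/3)*sin(1/3)/2 + (9/4 - 9*I/4)*exp(I/3)*sinh(1/3) + (9/4 + 9*I/4)*exp(-I/3)*sinh(1/3)) = -9*I*pi*exp(-1/3)*sin(1/3) + pi*(-9/2 + 9*I/2)*exp(-I/3)*sinh(1/3) + pi*(9/2 + 9*I/2)*exp(I/3)*sinh(1/3)

Final answer: -9*I*pi*exp(-1/3)*sin(1/3) + pi*(-9/2 + 9*I/2)*exp(-I/3)*sinh(1/3) + pi*(9/2 + 9*I/2)*exp(I/3)*sinh(1/3)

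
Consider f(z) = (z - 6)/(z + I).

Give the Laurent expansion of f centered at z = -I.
(-6 - I)/(z + I) + 1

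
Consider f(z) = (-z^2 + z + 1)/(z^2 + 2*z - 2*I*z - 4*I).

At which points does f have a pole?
The singularities of f are the zeros of the denominator. Factoring,
  z^2 + 2*z - 2*I*z - 4*I = (z + 2)*(z - 2*I)
so the candidates are z = -2, z = 2*I.

Check the numerator P(z) = -z^2 + z + 1 at each one:
  P(-2) = -5 ≠ 0, so z = -2 is a (simple) pole.
  P(2*I) = 5 + 2*I ≠ 0, so z = 2*I is a (simple) pole.

Poles of f: {-2, 2*I}

Final answer: {-2, 2*I}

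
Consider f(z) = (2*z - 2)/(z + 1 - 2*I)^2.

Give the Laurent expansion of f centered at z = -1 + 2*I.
Put w = z - (-1 + 2*I), i.e. z = w - 1 + 2*I. The denominator is w^2, so it suffices to rewrite the numerator in powers of w.

P(z) = 2*z - 2
P(w - 1 + 2*I) = -4 + 4*I + 2*w

Dividing each term by w^2:
  f = (-4 + 4*I)/w^2 + 2/w

Substituting back w = z + 1 - 2*I:
  f(z) = (-4 + 4*I)/(z + 1 - 2*I)^2 + 2/(z + 1 - 2*I)

The series is finite because the numerator is a polynomial; the negative powers form the principal part, and the coefficient of 1/(z + 1 - 2*I) gives Res(f, -1 + 2*I) = 2.

Final answer: (-4 + 4*I)/(z + 1 - 2*I)^2 + 2/(z + 1 - 2*I)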